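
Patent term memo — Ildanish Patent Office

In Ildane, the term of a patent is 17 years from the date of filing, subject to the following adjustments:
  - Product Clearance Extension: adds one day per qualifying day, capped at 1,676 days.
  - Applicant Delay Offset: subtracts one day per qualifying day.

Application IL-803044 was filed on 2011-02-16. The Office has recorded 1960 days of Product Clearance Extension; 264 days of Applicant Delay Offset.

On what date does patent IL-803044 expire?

Base term: filing date + 17 years → 16 February 2028.
Product Clearance Extension: 1960 days claimed exceeds the 1676-day cap, so +1676 days → 18 September 2032.
Applicant Delay Offset: −264 days → 29 December 2031.

2031-12-29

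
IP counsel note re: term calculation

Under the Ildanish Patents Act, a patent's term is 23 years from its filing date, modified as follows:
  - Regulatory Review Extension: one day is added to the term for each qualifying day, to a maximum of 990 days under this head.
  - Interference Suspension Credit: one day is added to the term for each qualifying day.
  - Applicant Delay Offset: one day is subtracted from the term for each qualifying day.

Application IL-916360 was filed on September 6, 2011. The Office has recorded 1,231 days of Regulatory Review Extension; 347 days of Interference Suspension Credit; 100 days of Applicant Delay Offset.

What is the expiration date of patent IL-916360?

2038-01-25

Base term: filing date + 23 years → 6 September 2034.
Regulatory Review Extension: 1231 days claimed exceeds the 990-day cap, so +990 days → 23 May 2037.
Interference Suspension Credit: +347 days → 5 May 2038.
Applicant Delay Offset: −100 days → 25 January 2038.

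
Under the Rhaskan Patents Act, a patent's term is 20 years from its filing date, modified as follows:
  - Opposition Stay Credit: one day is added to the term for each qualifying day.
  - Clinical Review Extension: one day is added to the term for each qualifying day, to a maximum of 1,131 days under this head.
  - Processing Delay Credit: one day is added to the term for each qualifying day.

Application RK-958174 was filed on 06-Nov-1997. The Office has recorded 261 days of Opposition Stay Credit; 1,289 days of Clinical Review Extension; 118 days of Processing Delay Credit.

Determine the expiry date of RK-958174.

December 25, 2021

Base term: filing date + 20 years → 6 November 2017.
Opposition Stay Credit: +261 days → 25 July 2018.
Clinical Review Extension: 1289 days claimed exceeds the 1131-day cap, so +1131 days → 29 August 2021.
Processing Delay Credit: +118 days → 25 December 2021.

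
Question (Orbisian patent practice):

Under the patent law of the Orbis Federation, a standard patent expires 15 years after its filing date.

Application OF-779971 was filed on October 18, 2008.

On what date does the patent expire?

October 18, 2023

Filing date + 15 years → 18 October 2023.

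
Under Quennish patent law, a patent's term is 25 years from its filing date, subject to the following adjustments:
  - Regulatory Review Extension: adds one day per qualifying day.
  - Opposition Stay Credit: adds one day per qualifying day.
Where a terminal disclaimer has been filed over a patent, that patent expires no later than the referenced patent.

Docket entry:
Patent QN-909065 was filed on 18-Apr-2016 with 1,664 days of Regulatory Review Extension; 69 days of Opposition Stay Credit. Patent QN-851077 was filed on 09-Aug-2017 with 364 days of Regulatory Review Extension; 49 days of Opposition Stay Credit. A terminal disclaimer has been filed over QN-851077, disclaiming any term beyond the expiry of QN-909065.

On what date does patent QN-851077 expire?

Natural term of QN-851077:
  Base: filing + 25 years → 9 August 2042.
  Regulatory Review Extension: +364 days → 8 August 2043.
  Opposition Stay Credit: +49 days → 26 September 2043.
Expiry of referenced patent QN-909065:
  Base: filing + 25 years → 18 April 2041.
  Regulatory Review Extension: +1664 days → 7 November 2045.
  Opposition Stay Credit: +69 days → 15 January 2046.
Terminal disclaimer: QN-851077 expires on the earlier of 26 September 2043 and 15 January 2046.

September 26, 2043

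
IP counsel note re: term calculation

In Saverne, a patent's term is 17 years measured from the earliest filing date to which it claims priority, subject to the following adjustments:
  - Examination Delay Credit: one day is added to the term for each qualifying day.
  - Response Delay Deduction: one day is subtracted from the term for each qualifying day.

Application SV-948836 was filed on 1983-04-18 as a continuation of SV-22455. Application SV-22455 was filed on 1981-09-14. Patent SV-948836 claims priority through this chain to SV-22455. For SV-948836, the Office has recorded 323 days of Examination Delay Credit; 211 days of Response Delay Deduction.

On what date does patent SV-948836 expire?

1999-01-04

Earliest priority filing: 14 September 1981.
Base term: 14 September 1981 + 17 years → 14 September 1998.
Examination Delay Credit: +323 days → 3 August 1999.
Response Delay Deduction: −211 days → 4 January 1999.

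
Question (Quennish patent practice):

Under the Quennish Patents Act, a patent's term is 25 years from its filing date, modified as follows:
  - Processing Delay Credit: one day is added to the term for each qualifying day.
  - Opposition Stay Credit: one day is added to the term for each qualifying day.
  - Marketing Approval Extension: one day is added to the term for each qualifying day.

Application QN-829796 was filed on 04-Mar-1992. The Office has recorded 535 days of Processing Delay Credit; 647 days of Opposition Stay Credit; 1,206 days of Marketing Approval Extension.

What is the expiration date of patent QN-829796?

Base term: filing date + 25 years → 4 March 2017.
Processing Delay Credit: +535 days → 21 August 2018.
Opposition Stay Credit: +647 days → 29 May 2020.
Marketing Approval Extension: +1206 days → 17 September 2023.

September 17, 2023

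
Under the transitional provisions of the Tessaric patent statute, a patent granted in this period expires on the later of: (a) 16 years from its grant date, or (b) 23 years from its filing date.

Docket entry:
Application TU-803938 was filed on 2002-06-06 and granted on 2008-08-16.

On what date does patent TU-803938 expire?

June 6, 2025

(a) grant + 16 years → 16 August 2024.
(b) filing + 23 years → 6 June 2025.
Later of the two: 6 June 2025.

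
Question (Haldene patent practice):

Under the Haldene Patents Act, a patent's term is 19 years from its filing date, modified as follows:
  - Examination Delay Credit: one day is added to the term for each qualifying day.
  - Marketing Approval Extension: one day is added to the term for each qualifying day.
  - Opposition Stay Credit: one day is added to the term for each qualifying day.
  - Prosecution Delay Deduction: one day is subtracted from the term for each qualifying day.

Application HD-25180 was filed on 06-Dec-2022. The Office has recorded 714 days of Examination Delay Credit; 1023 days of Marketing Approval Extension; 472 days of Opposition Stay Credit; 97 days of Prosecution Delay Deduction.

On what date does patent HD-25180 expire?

September 18, 2047

Base term: filing date + 19 years → 6 December 2041.
Examination Delay Credit: +714 days → 20 November 2043.
Marketing Approval Extension: +1023 days → 8 September 2046.
Opposition Stay Credit: +472 days → 24 December 2047.
Prosecution Delay Deduction: −97 days → 18 September 2047.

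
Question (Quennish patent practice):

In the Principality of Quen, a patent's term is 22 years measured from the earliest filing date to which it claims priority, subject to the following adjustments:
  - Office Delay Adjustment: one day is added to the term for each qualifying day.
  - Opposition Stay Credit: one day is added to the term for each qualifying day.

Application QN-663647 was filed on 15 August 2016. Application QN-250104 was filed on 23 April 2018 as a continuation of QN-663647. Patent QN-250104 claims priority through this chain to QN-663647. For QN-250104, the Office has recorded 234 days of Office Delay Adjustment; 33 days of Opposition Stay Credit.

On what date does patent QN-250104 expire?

Earliest priority filing: 15 August 2016.
Base term: 15 August 2016 + 22 years → 15 August 2038.
Office Delay Adjustment: +234 days → 6 April 2039.
Opposition Stay Credit: +33 days → 9 May 2039.

May 9, 2039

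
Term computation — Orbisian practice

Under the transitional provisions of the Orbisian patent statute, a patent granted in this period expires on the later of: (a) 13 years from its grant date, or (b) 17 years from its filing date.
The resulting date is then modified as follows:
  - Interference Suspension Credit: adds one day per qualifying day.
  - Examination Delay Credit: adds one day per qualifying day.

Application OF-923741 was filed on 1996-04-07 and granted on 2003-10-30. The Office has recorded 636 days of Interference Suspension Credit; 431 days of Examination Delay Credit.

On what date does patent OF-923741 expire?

October 2, 2019

(a) grant + 13 years → 30 October 2016.
(b) filing + 17 years → 7 April 2013.
Later of the two: 30 October 2016.
Interference Suspension Credit: +636 days → 28 July 2018.
Examination Delay Credit: +431 days → 2 October 2019.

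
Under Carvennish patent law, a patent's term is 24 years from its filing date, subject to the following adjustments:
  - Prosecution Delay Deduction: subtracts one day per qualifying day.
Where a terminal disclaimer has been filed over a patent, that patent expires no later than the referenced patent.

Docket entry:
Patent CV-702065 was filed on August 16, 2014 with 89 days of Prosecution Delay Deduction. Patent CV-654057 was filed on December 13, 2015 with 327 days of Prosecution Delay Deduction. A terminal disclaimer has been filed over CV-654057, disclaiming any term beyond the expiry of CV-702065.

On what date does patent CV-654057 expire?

2038-05-19

Natural term of CV-654057:
  Base: filing + 24 years → 13 December 2039.
  Prosecution Delay Deduction: −327 days → 20 January 2039.
Expiry of referenced patent CV-702065:
  Base: filing + 24 years → 16 August 2038.
  Prosecution Delay Deduction: −89 days → 19 May 2038.
Terminal disclaimer: CV-654057 expires on the earlier of 20 January 2039 and 19 May 2038.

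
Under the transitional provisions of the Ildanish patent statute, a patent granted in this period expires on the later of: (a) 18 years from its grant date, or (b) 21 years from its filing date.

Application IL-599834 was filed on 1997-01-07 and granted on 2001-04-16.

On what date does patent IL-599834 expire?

(a) grant + 18 years → 16 April 2019.
(b) filing + 21 years → 7 January 2018.
Later of the two: 16 April 2019.

April 16, 2019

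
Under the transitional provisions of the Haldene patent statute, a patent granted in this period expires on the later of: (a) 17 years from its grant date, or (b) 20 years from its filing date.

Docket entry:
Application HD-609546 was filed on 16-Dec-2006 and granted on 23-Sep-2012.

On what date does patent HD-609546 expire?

(a) grant + 17 years → 23 September 2029.
(b) filing + 20 years → 16 December 2026.
Later of the two: 23 September 2029.

September 23, 2029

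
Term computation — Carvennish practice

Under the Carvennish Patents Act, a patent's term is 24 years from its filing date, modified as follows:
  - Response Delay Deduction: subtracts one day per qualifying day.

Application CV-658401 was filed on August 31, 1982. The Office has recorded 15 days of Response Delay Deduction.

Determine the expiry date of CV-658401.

Base term: filing date + 24 years → 31 August 2006.
Response Delay Deduction: −15 days → 16 August 2006.

August 16, 2006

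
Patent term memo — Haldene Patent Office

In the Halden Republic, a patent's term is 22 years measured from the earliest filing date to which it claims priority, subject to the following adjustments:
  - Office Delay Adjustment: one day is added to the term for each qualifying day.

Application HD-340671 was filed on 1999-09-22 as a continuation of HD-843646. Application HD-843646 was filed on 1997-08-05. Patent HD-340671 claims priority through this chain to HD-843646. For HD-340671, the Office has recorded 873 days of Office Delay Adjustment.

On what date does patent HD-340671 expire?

Earliest priority filing: 5 August 1997.
Base term: 5 August 1997 + 22 years → 5 August 2019.
Office Delay Adjustment: +873 days → 25 December 2021.

2021-12-25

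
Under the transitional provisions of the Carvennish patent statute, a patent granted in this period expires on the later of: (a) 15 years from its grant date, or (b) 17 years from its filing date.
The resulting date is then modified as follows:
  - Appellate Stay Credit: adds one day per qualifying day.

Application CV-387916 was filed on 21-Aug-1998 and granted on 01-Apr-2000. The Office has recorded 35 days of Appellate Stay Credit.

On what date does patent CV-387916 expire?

2015-09-25

(a) grant + 15 years → 1 April 2015.
(b) filing + 17 years → 21 August 2015.
Later of the two: 21 August 2015.
Appellate Stay Credit: +35 days → 25 September 2015.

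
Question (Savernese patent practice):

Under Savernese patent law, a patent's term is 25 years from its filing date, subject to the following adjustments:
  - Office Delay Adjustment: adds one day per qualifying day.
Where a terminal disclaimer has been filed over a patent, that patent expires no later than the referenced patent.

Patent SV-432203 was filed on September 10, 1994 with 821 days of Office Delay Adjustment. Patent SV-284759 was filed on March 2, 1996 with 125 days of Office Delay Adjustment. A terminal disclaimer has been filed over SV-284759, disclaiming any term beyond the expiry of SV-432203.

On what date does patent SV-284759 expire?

Natural term of SV-284759:
  Base: filing + 25 years → 2 March 2021.
  Office Delay Adjustment: +125 days → 5 July 2021.
Expiry of referenced patent SV-432203:
  Base: filing + 25 years → 10 September 2019.
  Office Delay Adjustment: +821 days → 9 December 2021.
Terminal disclaimer: SV-284759 expires on the earlier of 5 July 2021 and 9 December 2021.

2021-07-05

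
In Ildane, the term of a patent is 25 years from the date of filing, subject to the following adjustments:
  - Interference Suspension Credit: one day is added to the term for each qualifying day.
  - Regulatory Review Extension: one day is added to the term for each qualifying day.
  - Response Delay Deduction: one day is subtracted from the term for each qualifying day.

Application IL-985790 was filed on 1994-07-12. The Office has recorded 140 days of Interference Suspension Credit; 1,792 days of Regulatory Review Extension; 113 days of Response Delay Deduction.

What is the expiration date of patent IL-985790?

2024-07-04

Base term: filing date + 25 years → 12 July 2019.
Interference Suspension Credit: +140 days → 29 November 2019.
Regulatory Review Extension: +1792 days → 25 October 2024.
Response Delay Deduction: −113 days → 4 July 2024.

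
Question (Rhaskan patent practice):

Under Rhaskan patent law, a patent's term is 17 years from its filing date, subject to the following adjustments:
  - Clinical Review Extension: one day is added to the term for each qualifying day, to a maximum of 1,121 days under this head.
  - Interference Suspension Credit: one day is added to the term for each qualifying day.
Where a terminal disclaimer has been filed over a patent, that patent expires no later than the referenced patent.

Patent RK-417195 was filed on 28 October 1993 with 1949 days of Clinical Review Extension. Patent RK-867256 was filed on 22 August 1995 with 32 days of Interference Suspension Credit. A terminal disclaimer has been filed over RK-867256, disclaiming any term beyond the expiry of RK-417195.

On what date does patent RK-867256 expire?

Natural term of RK-867256:
  Base: filing + 17 years → 22 August 2012.
  Interference Suspension Credit: +32 days → 23 September 2012.
Expiry of referenced patent RK-417195:
  Base: filing + 17 years → 28 October 2010.
  Clinical Review Extension: 1949 days claimed exceeds the 1121-day cap, so +1121 days → 22 November 2013.
Terminal disclaimer: RK-867256 expires on the earlier of 23 September 2012 and 22 November 2013.

September 23, 2012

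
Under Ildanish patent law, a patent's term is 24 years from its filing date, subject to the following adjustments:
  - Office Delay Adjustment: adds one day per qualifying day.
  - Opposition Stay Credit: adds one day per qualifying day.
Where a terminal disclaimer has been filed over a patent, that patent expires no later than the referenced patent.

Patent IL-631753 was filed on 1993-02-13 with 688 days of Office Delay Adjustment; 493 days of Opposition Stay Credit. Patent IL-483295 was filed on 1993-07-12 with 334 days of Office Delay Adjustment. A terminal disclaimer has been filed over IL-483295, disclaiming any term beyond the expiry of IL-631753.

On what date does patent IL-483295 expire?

Natural term of IL-483295:
  Base: filing + 24 years → 12 July 2017.
  Office Delay Adjustment: +334 days → 11 June 2018.
Expiry of referenced patent IL-631753:
  Base: filing + 24 years → 13 February 2017.
  Office Delay Adjustment: +688 days → 2 January 2019.
  Opposition Stay Credit: +493 days → 9 May 2020.
Terminal disclaimer: IL-483295 expires on the earlier of 11 June 2018 and 9 May 2020.

2018-06-11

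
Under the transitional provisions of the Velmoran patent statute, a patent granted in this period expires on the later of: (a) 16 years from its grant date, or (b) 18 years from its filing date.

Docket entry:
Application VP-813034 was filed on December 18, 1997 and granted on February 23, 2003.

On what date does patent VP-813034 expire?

2019-02-23

(a) grant + 16 years → 23 February 2019.
(b) filing + 18 years → 18 December 2015.
Later of the two: 23 February 2019.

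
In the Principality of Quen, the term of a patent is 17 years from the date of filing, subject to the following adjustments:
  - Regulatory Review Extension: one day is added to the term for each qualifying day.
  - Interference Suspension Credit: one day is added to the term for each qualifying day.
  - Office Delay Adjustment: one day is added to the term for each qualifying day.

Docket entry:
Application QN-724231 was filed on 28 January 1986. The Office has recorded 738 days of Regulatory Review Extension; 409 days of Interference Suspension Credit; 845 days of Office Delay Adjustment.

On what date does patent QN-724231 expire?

Base term: filing date + 17 years → 28 January 2003.
Regulatory Review Extension: +738 days → 4 February 2005.
Interference Suspension Credit: +409 days → 20 March 2006.
Office Delay Adjustment: +845 days → 12 July 2008.

July 12, 2008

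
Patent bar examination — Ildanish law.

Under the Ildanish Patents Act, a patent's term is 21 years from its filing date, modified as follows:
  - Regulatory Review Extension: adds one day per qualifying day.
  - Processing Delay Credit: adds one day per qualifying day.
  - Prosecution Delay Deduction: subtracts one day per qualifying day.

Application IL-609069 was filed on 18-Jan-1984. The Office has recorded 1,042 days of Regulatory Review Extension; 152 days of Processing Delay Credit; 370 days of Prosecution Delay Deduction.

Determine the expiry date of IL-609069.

Base term: filing date + 21 years → 18 January 2005.
Regulatory Review Extension: +1042 days → 26 November 2007.
Processing Delay Credit: +152 days → 26 April 2008.
Prosecution Delay Deduction: −370 days → 22 April 2007.

2007-04-22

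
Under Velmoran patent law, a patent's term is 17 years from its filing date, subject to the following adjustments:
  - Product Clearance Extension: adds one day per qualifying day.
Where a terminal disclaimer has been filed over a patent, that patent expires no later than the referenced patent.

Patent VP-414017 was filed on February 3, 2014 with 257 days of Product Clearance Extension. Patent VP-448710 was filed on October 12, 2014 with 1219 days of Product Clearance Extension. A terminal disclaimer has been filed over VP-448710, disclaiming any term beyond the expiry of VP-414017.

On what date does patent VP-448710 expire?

2031-10-18

Natural term of VP-448710:
  Base: filing + 17 years → 12 October 2031.
  Product Clearance Extension: +1219 days → 12 February 2035.
Expiry of referenced patent VP-414017:
  Base: filing + 17 years → 3 February 2031.
  Product Clearance Extension: +257 days → 18 October 2031.
Terminal disclaimer: VP-448710 expires on the earlier of 12 February 2035 and 18 October 2031.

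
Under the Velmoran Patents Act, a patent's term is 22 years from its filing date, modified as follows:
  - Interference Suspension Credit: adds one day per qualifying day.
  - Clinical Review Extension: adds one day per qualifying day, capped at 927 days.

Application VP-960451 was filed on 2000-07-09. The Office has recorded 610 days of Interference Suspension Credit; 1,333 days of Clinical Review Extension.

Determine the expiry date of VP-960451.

Base term: filing date + 22 years → 9 July 2022.
Interference Suspension Credit: +610 days → 10 March 2024.
Clinical Review Extension: 1333 days claimed exceeds the 927-day cap, so +927 days → 23 September 2026.

2026-09-23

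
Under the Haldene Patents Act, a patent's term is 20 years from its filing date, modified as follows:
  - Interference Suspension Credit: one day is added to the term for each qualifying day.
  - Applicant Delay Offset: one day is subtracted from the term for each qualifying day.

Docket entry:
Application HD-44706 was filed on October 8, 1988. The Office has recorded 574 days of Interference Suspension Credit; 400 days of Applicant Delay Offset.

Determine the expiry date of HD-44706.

2009-03-31

Base term: filing date + 20 years → 8 October 2008.
Interference Suspension Credit: +574 days → 5 May 2010.
Applicant Delay Offset: −400 days → 31 March 2009.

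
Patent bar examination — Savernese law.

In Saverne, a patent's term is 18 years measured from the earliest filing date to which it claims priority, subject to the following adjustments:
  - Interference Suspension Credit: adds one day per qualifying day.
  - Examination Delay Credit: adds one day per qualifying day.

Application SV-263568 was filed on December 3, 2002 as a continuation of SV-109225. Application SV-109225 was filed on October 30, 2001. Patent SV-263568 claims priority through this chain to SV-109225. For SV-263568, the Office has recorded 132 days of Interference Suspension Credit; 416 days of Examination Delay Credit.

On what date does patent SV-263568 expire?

2021-04-30

Earliest priority filing: 30 October 2001.
Base term: 30 October 2001 + 18 years → 30 October 2019.
Interference Suspension Credit: +132 days → 10 March 2020.
Examination Delay Credit: +416 days → 30 April 2021.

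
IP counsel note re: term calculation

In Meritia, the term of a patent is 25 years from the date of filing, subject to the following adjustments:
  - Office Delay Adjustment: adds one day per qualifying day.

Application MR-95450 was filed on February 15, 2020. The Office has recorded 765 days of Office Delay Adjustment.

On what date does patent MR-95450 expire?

Base term: filing date + 25 years → 15 February 2045.
Office Delay Adjustment: +765 days → 22 March 2047.

2047-03-22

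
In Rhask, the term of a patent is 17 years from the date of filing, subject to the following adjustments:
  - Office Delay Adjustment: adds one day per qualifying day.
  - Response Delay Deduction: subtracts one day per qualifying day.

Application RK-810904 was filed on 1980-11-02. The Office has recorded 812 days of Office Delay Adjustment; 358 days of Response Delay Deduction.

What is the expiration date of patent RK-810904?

Base term: filing date + 17 years → 2 November 1997.
Office Delay Adjustment: +812 days → 23 January 2000.
Response Delay Deduction: −358 days → 30 January 1999.

January 30, 1999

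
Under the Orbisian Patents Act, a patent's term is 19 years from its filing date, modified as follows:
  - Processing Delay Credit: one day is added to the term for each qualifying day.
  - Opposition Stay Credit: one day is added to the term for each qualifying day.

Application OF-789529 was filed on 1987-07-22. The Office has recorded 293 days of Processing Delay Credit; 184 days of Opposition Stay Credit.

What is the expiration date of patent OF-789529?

Base term: filing date + 19 years → 22 July 2006.
Processing Delay Credit: +293 days → 11 May 2007.
Opposition Stay Credit: +184 days → 11 November 2007.

November 11, 2007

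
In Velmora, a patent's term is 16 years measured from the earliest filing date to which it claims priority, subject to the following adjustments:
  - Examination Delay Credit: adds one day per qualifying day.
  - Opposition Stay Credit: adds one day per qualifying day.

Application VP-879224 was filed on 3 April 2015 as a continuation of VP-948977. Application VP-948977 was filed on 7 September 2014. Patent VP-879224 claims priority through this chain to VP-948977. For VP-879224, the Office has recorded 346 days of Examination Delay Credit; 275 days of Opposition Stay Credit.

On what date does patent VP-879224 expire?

Earliest priority filing: 7 September 2014.
Base term: 7 September 2014 + 16 years → 7 September 2030.
Examination Delay Credit: +346 days → 19 August 2031.
Opposition Stay Credit: +275 days → 20 May 2032.

2032-05-20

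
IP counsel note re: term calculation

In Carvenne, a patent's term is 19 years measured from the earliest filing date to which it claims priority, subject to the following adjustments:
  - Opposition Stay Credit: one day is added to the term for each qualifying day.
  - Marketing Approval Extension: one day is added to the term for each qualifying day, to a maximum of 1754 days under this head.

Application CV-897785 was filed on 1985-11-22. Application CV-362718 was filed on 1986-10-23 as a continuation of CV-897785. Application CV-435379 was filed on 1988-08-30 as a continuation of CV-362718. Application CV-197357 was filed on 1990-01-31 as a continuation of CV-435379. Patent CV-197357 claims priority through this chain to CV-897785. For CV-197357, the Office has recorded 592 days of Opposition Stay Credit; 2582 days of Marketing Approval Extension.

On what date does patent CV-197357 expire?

Earliest priority filing: 22 November 1985.
Base term: 22 November 1985 + 19 years → 22 November 2004.
Opposition Stay Credit: +592 days → 7 July 2006.
Marketing Approval Extension: 2582 days claimed exceeds the 1754-day cap, so +1754 days → 26 April 2011.

2011-04-26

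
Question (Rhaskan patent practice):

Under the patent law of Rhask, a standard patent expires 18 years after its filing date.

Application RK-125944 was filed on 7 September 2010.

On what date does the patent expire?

Filing date + 18 years → 7 September 2028.

September 7, 2028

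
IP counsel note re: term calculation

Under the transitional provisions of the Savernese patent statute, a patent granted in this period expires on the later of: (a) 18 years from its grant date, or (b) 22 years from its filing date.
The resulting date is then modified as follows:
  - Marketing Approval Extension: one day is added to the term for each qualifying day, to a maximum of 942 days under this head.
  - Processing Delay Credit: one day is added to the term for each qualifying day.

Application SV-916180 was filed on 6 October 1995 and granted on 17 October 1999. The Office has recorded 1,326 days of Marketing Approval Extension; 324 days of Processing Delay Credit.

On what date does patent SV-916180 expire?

2021-04-05

(a) grant + 18 years → 17 October 2017.
(b) filing + 22 years → 6 October 2017.
Later of the two: 17 October 2017.
Marketing Approval Extension: 1326 days claimed exceeds the 942-day cap, so +942 days → 16 May 2020.
Processing Delay Credit: +324 days → 5 April 2021.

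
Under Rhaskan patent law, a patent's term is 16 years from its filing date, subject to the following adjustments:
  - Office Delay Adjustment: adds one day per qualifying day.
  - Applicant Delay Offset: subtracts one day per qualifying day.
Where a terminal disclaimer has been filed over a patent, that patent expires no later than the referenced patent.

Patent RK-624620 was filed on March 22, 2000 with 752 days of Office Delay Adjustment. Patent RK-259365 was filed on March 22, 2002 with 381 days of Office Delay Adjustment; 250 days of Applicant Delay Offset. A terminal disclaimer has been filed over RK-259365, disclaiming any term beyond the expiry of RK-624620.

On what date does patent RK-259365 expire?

Natural term of RK-259365:
  Base: filing + 16 years → 22 March 2018.
  Office Delay Adjustment: +381 days → 7 April 2019.
  Applicant Delay Offset: −250 days → 31 July 2018.
Expiry of referenced patent RK-624620:
  Base: filing + 16 years → 22 March 2016.
  Office Delay Adjustment: +752 days → 13 April 2018.
Terminal disclaimer: RK-259365 expires on the earlier of 31 July 2018 and 13 April 2018.

April 13, 2018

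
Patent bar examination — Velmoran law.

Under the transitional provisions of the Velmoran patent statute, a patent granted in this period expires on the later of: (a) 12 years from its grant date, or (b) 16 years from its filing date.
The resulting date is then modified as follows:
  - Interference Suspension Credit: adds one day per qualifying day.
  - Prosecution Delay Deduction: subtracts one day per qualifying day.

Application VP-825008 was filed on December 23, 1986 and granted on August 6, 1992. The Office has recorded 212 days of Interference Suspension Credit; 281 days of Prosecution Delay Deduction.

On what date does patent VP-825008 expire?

May 29, 2004

(a) grant + 12 years → 6 August 2004.
(b) filing + 16 years → 23 December 2002.
Later of the two: 6 August 2004.
Interference Suspension Credit: +212 days → 6 March 2005.
Prosecution Delay Deduction: −281 days → 29 May 2004.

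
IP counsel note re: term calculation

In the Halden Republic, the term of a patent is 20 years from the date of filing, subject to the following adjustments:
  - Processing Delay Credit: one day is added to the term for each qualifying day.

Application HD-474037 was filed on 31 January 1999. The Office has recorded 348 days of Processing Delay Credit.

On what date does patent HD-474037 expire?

Base term: filing date + 20 years → 31 January 2019.
Processing Delay Credit: +348 days → 14 January 2020.

2020-01-14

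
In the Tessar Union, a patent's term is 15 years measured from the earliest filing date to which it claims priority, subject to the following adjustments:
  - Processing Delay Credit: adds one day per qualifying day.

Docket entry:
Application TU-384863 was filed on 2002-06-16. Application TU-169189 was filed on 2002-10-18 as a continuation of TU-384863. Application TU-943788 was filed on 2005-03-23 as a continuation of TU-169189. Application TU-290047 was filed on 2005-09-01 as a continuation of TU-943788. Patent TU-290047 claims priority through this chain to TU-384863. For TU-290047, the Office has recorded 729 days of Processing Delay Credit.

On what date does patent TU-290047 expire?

2019-06-15

Earliest priority filing: 16 June 2002.
Base term: 16 June 2002 + 15 years → 16 June 2017.
Processing Delay Credit: +729 days → 15 June 2019.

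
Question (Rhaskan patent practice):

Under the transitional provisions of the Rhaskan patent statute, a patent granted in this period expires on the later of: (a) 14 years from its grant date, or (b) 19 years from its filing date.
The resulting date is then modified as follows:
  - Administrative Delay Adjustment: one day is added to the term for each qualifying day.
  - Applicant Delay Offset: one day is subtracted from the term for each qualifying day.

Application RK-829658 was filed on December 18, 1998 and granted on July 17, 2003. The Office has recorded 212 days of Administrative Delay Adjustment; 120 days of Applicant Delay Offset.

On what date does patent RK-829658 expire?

(a) grant + 14 years → 17 July 2017.
(b) filing + 19 years → 18 December 2017.
Later of the two: 18 December 2017.
Administrative Delay Adjustment: +212 days → 18 July 2018.
Applicant Delay Offset: −120 days → 20 March 2018.

March 20, 2018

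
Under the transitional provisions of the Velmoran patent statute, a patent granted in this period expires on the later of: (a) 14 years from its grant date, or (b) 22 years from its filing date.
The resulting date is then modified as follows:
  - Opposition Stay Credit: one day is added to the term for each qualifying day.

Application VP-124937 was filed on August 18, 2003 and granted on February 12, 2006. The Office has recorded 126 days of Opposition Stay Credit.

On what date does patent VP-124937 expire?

(a) grant + 14 years → 12 February 2020.
(b) filing + 22 years → 18 August 2025.
Later of the two: 18 August 2025.
Opposition Stay Credit: +126 days → 22 December 2025.

December 22, 2025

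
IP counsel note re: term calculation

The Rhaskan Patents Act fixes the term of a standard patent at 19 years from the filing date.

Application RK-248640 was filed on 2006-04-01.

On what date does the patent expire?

April 1, 2025

Filing date + 19 years → 1 April 2025.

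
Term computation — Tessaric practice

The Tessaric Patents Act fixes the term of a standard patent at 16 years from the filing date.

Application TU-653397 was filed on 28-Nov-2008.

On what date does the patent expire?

2024-11-28

Filing date + 16 years → 28 November 2024.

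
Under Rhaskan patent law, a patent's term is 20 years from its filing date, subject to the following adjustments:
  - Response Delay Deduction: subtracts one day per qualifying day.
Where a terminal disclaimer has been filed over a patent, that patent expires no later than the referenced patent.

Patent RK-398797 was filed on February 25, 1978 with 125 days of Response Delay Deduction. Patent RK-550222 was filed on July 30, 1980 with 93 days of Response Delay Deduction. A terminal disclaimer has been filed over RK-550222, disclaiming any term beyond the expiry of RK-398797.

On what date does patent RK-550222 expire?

Natural term of RK-550222:
  Base: filing + 20 years → 30 July 2000.
  Response Delay Deduction: −93 days → 28 April 2000.
Expiry of referenced patent RK-398797:
  Base: filing + 20 years → 25 February 1998.
  Response Delay Deduction: −125 days → 23 October 1997.
Terminal disclaimer: RK-550222 expires on the earlier of 28 April 2000 and 23 October 1997.

October 23, 1997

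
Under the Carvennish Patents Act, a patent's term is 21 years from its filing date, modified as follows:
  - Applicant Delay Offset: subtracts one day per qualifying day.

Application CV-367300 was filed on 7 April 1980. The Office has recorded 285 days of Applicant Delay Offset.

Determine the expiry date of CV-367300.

2000-06-26

Base term: filing date + 21 years → 7 April 2001.
Applicant Delay Offset: −285 days → 26 June 2000.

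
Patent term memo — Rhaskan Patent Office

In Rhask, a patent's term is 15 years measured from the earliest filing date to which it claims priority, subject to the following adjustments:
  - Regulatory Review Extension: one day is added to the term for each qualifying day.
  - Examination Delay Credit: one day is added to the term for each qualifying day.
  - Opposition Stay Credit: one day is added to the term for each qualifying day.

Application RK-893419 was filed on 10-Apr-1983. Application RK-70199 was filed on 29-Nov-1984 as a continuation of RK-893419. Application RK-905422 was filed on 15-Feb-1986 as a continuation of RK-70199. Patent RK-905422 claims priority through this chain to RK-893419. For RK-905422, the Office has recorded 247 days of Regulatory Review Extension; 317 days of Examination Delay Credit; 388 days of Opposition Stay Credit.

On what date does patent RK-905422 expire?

Earliest priority filing: 10 April 1983.
Base term: 10 April 1983 + 15 years → 10 April 1998.
Regulatory Review Extension: +247 days → 13 December 1998.
Examination Delay Credit: +317 days → 26 October 1999.
Opposition Stay Credit: +388 days → 17 November 2000.

2000-11-17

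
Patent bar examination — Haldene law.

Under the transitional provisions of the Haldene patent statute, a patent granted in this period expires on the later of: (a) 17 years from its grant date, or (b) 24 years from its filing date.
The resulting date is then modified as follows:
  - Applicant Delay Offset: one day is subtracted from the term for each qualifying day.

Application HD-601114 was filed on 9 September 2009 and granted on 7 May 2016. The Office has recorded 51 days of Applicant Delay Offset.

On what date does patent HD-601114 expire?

(a) grant + 17 years → 7 May 2033.
(b) filing + 24 years → 9 September 2033.
Later of the two: 9 September 2033.
Applicant Delay Offset: −51 days → 20 July 2033.

July 20, 2033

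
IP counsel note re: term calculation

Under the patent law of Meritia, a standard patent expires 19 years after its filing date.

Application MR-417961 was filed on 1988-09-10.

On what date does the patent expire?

September 10, 2007

Filing date + 19 years → 10 September 2007.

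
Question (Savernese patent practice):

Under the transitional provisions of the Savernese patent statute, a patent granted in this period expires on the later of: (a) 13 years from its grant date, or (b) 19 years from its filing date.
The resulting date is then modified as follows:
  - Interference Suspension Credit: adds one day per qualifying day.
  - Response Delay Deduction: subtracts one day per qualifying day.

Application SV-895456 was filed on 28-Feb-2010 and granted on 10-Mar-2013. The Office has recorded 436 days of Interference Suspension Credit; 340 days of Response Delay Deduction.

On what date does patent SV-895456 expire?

(a) grant + 13 years → 10 March 2026.
(b) filing + 19 years → 28 February 2029.
Later of the two: 28 February 2029.
Interference Suspension Credit: +436 days → 10 May 2030.
Response Delay Deduction: −340 days → 4 June 2029.

2029-06-04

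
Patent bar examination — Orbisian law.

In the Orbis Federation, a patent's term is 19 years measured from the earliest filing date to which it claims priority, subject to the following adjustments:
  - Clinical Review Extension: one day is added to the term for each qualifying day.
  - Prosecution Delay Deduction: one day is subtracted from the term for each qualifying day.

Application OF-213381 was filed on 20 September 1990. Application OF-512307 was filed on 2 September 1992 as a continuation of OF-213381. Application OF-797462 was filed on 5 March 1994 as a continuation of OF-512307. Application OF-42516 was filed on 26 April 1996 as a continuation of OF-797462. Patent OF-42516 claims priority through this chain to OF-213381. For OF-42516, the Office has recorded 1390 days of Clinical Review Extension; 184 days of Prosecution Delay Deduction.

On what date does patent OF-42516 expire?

Earliest priority filing: 20 September 1990.
Base term: 20 September 1990 + 19 years → 20 September 2009.
Clinical Review Extension: +1390 days → 11 July 2013.
Prosecution Delay Deduction: −184 days → 8 January 2013.

January 8, 2013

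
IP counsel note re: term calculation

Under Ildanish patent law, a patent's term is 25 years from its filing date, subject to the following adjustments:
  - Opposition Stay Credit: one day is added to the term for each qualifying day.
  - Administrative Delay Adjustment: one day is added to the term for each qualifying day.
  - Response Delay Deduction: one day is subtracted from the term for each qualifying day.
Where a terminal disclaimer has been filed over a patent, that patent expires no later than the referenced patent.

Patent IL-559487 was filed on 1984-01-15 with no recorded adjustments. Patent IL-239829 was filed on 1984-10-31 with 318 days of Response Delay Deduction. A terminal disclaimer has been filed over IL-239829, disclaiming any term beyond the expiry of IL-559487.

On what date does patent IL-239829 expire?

Natural term of IL-239829:
  Base: filing + 25 years → 31 October 2009.
  Response Delay Deduction: −318 days → 17 December 2008.
Expiry of referenced patent IL-559487:
  Base: filing + 25 years → 15 January 2009.
Terminal disclaimer: IL-239829 expires on the earlier of 17 December 2008 and 15 January 2009.

2008-12-17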